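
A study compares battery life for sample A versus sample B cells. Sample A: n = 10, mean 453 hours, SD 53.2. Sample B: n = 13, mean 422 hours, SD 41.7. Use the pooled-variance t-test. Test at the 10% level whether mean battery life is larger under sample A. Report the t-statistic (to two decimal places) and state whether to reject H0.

Let group 1 = sample A, group 2 = sample B. H0: μ_1 = μ_2; H1: μ_1 > μ_2 (two-sample pooled-variance t-test, right-tailed).
s_p² = [(10−1)·53.2² + (13−1)·41.7²]/(10+13−2) = 2206.61
t = (453 − 422)/√[2206.61·(1/10 + 1/13)] = 1.57
df = n₁ + n₂ − 2 = 21
p-value = P(T ≥ 1.57) ≈ 0.0658
Since p ≈ 0.0658 < α = 0.1, reject H0; the data support H1.

t = 1.57; reject H0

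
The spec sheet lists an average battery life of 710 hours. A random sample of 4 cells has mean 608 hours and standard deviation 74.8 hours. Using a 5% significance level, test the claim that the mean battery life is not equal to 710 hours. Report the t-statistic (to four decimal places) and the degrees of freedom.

H0: μ = 710; H1: μ ≠ 710 (one-sample t-test, two-sided).
t = (x̄ − μ₀)/(s/√n) = (608 − 710)/(74.8/√4) = -2.7273
df = n − 1 = 3
Two-sided p-value ≈ 0.0721
Since p ≈ 0.0721 > α = 0.05, fail to reject H0; the data do not provide sufficient evidence against H0.

t = -2.7273, df = 3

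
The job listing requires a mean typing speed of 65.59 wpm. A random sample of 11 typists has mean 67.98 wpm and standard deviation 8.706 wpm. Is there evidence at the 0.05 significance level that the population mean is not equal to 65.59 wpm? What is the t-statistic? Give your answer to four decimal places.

H0: μ = 65.59; H1: μ ≠ 65.59 (one-sample t-test, two-sided).
t = (x̄ − μ₀)/(s/√n) = (67.98 − 65.59)/(8.706/√11) = 0.9105
df = n − 1 = 10
Two-sided p-value ≈ 0.384
Since p ≈ 0.384 > α = 0.05, fail to reject H0; the evidence is not statistically significant.

0.9105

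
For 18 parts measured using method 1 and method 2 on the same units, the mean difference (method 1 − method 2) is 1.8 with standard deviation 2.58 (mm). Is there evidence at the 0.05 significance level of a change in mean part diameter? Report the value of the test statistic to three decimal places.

2.960

H0: μ_d = 0; H1: μ_d ≠ 0 (paired t-test on the differences, two-sided).
t = d̄/(s_d/√n) = 1.8/(2.58/√18) = 2.960
df = n − 1 = 17
Two-sided p-value ≈ 0.009
Since p ≈ 0.009 < α = 0.05, reject H0; the data support H1.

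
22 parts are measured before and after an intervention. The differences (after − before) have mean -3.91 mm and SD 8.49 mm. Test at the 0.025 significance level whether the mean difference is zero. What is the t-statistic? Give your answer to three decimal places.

H0: μ_d = 0; H1: μ_d ≠ 0 (paired t-test on the differences, two-sided).
t = d̄/(s_d/√n) = -3.91/(8.49/√22) = -2.160
df = n − 1 = 21
Two-sided p-value ≈ 0.042
Since p ≈ 0.042 > α = 0.025, fail to reject H0; the data do not provide sufficient evidence against H0.

-2.160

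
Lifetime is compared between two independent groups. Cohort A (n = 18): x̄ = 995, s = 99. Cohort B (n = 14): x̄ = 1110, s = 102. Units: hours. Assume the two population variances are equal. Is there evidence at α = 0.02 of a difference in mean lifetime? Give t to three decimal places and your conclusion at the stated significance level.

Let group 1 = cohort A, group 2 = cohort B. H0: μ_1 = μ_2; H1: μ_1 ≠ μ_2 (two-sample pooled-variance t-test, two-sided).
s_p² = [(18−1)·99² + (14−1)·102²]/(18+14−2) = 10062.3
t = (995 − 1110)/√[10062.3·(1/18 + 1/14)] = -3.217
df = n₁ + n₂ − 2 = 30
Two-sided p-value ≈ 0.003
Since p ≈ 0.003 < α = 0.02, reject H0; the evidence is statistically significant.

t = -3.217; reject H0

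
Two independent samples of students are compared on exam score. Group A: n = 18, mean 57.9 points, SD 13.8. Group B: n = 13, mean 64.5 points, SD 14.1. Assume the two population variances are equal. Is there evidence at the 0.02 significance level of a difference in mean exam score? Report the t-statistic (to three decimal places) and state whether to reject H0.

Let group 1 = group A, group 2 = group B. H0: μ_1 = μ_2; H1: μ_1 ≠ μ_2 (two-sample pooled-variance t-test, two-sided).
s_p² = [(18−1)·13.8² + (13−1)·14.1²]/(18+13−2) = 193.903
t = (57.9 − 64.5)/√[193.903·(1/18 + 1/13)] = -1.302
df = n₁ + n₂ − 2 = 29
Two-sided p-value ≈ 0.203
Since p ≈ 0.203 > α = 0.02, fail to reject H0; the evidence is not statistically significant.

t = -1.302; fail to reject H0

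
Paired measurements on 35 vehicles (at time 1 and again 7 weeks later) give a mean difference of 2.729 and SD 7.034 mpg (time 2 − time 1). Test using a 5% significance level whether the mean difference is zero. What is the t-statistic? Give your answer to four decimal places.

2.2953

H0: μ_d = 0; H1: μ_d ≠ 0 (paired t-test on the differences, two-sided).
t = d̄/(s_d/√n) = 2.729/(7.034/√35) = 2.2953
df = n − 1 = 34
Two-sided p-value ≈ 0.0280
Since p ≈ 0.0280 < α = 0.05, reject H0; the evidence is statistically significant.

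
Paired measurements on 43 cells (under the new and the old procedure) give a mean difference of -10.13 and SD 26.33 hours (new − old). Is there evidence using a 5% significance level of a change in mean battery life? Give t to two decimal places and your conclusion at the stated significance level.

H0: μ_d = 0; H1: μ_d ≠ 0 (paired t-test on the differences, two-sided).
t = d̄/(s_d/√n) = -10.13/(26.33/√43) = -2.52
df = n − 1 = 42
Two-sided p-value ≈ 0.016
Since p ≈ 0.016 < α = 0.05, reject H0; the data support H1.

t = -2.52; reject H0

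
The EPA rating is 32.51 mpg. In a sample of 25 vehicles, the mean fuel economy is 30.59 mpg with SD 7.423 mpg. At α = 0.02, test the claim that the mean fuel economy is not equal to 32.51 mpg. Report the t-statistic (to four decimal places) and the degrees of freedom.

H0: μ = 32.51; H1: μ ≠ 32.51 (one-sample t-test, two-sided).
t = (x̄ − μ₀)/(s/√n) = (30.59 − 32.51)/(7.423/√25) = -1.2933
df = n − 1 = 24
Two-sided p-value ≈ 0.208
Since p ≈ 0.208 > α = 0.02, fail to reject H0; the data do not provide sufficient evidence against H0.

t = -1.2933, df = 24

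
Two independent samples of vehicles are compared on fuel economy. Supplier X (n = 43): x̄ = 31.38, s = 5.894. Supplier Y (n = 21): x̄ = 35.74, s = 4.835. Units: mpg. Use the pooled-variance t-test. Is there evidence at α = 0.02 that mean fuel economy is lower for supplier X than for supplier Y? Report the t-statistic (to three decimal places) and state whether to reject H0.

t = -2.938; reject H0

Let group 1 = supplier X, group 2 = supplier Y. H0: μ_1 = μ_2; H1: μ_1 < μ_2 (two-sample pooled-variance t-test, left-tailed).
s_p² = [(43−1)·5.894² + (21−1)·4.835²]/(43+21−2) = 31.0741
t = (31.38 − 35.74)/√[31.0741·(1/43 + 1/21)] = -2.938
df = n₁ + n₂ − 2 = 62
p-value = P(T ≤ -2.938) ≈ 0.002
Since p ≈ 0.002 < α = 0.02, reject H0; the data support H1.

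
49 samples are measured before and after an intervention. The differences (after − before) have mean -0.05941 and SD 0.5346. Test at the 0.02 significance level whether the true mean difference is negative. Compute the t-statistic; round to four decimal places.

-0.7779

H0: μ_d = 0; H1: μ_d < 0 (paired t-test on the differences, left-tailed).
t = d̄/(s_d/√n) = -0.05941/(0.5346/√49) = -0.7779
df = n − 1 = 48
p-value = P(T ≤ -0.7779) ≈ 0.2202
Since p ≈ 0.2202 > α = 0.02, fail to reject H0; the data do not provide sufficient evidence against H0.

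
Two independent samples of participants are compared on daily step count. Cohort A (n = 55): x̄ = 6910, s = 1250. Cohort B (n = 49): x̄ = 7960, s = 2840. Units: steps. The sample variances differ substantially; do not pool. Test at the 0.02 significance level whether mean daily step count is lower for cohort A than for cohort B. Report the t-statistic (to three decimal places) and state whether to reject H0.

Let group 1 = cohort A, group 2 = cohort B. H0: μ_1 = μ_2; H1: μ_1 < μ_2 (Welch's two-sample t-test, left-tailed).
t = (x̄_1 − x̄_2)/√(s_1²/n_1 + s_2²/n_2) = (6910 − 7960)/√(1250²/55 + 2840²/49) = -2.390
Welch–Satterthwaite df ≈ 64.30
p-value = P(T ≤ -2.390) ≈ 0.010
Since p ≈ 0.010 < α = 0.02, reject H0; the data support H1.

t = -2.390; reject H0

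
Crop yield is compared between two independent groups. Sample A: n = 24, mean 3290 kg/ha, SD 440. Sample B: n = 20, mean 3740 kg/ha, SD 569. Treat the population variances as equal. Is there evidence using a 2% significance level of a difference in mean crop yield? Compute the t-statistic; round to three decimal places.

-2.958

Let group 1 = sample A, group 2 = sample B. H0: μ_1 = μ_2; H1: μ_1 ≠ μ_2 (two-sample pooled-variance t-test, two-sided).
s_p² = [(24−1)·440² + (20−1)·569²]/(24+20−2) = 252482
t = (3290 − 3740)/√[252482·(1/24 + 1/20)] = -2.958
df = n₁ + n₂ − 2 = 42
Two-sided p-value ≈ 0.005
Since p ≈ 0.005 < α = 0.02, reject H0; the evidence is statistically significant.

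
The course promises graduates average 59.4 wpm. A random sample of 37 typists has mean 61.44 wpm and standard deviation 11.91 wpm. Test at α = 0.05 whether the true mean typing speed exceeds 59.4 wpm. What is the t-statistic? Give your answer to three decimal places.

1.042

H0: μ = 59.4; H1: μ > 59.4 (one-sample t-test, right-tailed).
t = (x̄ − μ₀)/(s/√n) = (61.44 − 59.4)/(11.91/√37) = 1.042
df = n − 1 = 36
p-value = P(T ≥ 1.042) ≈ 0.152
Since p ≈ 0.152 > α = 0.05, fail to reject H0; the data do not provide sufficient evidence against H0.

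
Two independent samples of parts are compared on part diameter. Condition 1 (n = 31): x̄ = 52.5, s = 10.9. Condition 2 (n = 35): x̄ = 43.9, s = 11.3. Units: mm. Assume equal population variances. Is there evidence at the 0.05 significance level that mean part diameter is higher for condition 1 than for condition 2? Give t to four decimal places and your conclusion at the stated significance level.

Let group 1 = condition 1, group 2 = condition 2. H0: μ_1 = μ_2; H1: μ_1 > μ_2 (two-sample pooled-variance t-test, right-tailed).
s_p² = [(31−1)·10.9² + (35−1)·11.3²]/(31+35−2) = 123.528
t = (52.5 − 43.9)/√[123.528·(1/31 + 1/35)] = 3.1373
df = n₁ + n₂ − 2 = 64
p-value = P(T ≥ 3.1373) ≈ 0.001
Since p ≈ 0.001 < α = 0.05, reject H0; the evidence is statistically significant.

t = 3.1373; reject H0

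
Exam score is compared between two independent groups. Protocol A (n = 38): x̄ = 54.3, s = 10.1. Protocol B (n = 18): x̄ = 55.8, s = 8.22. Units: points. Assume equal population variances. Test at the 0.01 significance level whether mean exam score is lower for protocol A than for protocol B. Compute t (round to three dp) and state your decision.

t = -0.549; fail to reject H0

Let group 1 = protocol A, group 2 = protocol B. H0: μ_1 = μ_2; H1: μ_1 < μ_2 (two-sample pooled-variance t-test, left-tailed).
s_p² = [(38−1)·10.1² + (18−1)·8.22²]/(38+18−2) = 91.1673
t = (54.3 − 55.8)/√[91.1673·(1/38 + 1/18)] = -0.549
df = n₁ + n₂ − 2 = 54
p-value = P(T ≤ -0.549) ≈ 0.2926
Since p ≈ 0.2926 > α = 0.01, fail to reject H0; the evidence is not statistically significant.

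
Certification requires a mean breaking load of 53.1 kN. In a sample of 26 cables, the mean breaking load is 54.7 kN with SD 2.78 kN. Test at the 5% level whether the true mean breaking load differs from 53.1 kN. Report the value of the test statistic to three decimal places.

2.935

H0: μ = 53.1; H1: μ ≠ 53.1 (one-sample t-test, two-sided).
t = (x̄ − μ₀)/(s/√n) = (54.7 − 53.1)/(2.78/√26) = 2.935
df = n − 1 = 25
Two-sided p-value ≈ 0.0071
Since p ≈ 0.0071 < α = 0.05, reject H0; the data support H1.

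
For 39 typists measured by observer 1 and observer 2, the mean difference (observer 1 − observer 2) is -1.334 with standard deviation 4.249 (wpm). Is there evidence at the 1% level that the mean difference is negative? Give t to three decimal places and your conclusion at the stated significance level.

t = -1.961; fail to reject H0

H0: μ_d = 0; H1: μ_d < 0 (paired t-test on the differences, left-tailed).
t = d̄/(s_d/√n) = -1.334/(4.249/√39) = -1.961
df = n − 1 = 38
p-value = P(T ≤ -1.961) ≈ 0.029
Since p ≈ 0.029 > α = 0.01, fail to reject H0; the data do not provide sufficient evidence against H0.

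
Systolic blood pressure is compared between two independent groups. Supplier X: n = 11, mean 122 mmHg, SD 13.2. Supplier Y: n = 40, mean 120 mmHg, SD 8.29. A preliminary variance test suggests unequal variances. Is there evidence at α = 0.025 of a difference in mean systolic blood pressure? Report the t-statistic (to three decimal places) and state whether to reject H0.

Let group 1 = supplier X, group 2 = supplier Y. H0: μ_1 = μ_2; H1: μ_1 ≠ μ_2 (Welch's two-sample t-test, two-sided).
t = (x̄_1 − x̄_2)/√(s_1²/n_1 + s_2²/n_2) = (122 − 120)/√(13.2²/11 + 8.29²/40) = 0.477
Welch–Satterthwaite df ≈ 12.25
Two-sided p-value ≈ 0.6416
Since p ≈ 0.6416 > α = 0.025, fail to reject H0; the data do not provide sufficient evidence against H0.

t = 0.477; fail to reject H0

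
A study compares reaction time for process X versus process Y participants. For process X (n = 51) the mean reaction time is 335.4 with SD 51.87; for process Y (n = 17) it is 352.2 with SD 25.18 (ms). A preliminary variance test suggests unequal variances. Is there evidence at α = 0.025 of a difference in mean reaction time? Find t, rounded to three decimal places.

-1.770

Let group 1 = process X, group 2 = process Y. H0: μ_1 = μ_2; H1: μ_1 ≠ μ_2 (Welch's two-sample t-test, two-sided).
t = (x̄_1 − x̄_2)/√(s_1²/n_1 + s_2²/n_2) = (335.4 − 352.2)/√(51.87²/51 + 25.18²/17) = -1.770
Welch–Satterthwaite df ≈ 56.87
Two-sided p-value ≈ 0.082
Since p ≈ 0.082 > α = 0.025, fail to reject H0; the evidence is not statistically significant.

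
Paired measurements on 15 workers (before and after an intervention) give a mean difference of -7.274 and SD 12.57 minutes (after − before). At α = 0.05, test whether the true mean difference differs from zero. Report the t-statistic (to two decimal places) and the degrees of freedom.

H0: μ_d = 0; H1: μ_d ≠ 0 (paired t-test on the differences, two-sided).
t = d̄/(s_d/√n) = -7.274/(12.57/√15) = -2.24
df = n − 1 = 14
Two-sided p-value ≈ 0.0417
Since p ≈ 0.0417 < α = 0.05, reject H0; the evidence is statistically significant.

t = -2.24, df = 14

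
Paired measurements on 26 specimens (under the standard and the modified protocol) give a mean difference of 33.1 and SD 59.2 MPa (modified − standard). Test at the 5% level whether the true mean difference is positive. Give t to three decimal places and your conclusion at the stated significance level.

H0: μ_d = 0; H1: μ_d > 0 (paired t-test on the differences, right-tailed).
t = d̄/(s_d/√n) = 33.1/(59.2/√26) = 2.851
df = n − 1 = 25
p-value = P(T ≥ 2.851) ≈ 0.004
Since p ≈ 0.004 < α = 0.05, reject H0; the evidence is statistically significant.

t = 2.851; reject H0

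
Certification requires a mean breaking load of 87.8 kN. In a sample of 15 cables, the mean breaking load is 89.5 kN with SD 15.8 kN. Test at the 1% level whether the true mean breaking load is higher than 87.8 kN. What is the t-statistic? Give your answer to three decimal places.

0.417

H0: μ = 87.8; H1: μ > 87.8 (one-sample t-test, right-tailed).
t = (x̄ − μ₀)/(s/√n) = (89.5 − 87.8)/(15.8/√15) = 0.417
df = n − 1 = 14
p-value = P(T ≥ 0.417) ≈ 0.342
Since p ≈ 0.342 > α = 0.01, fail to reject H0; the data do not provide sufficient evidence against H0.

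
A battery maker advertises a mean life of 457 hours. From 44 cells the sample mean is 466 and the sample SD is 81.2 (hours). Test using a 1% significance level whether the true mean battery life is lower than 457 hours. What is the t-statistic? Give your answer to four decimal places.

H0: μ = 457; H1: μ < 457 (one-sample t-test, left-tailed).
t = (x̄ − μ₀)/(s/√n) = (466 − 457)/(81.2/√44) = 0.7352
df = n − 1 = 43
p-value = P(T ≤ 0.7352) ≈ 0.7669
Since p ≈ 0.7669 > α = 0.01, fail to reject H0; the data do not provide sufficient evidence against H0.

0.7352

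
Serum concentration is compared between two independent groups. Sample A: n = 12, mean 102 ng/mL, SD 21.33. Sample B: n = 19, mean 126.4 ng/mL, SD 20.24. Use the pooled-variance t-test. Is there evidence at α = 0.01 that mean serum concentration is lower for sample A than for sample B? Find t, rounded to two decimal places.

-3.20

Let group 1 = sample A, group 2 = sample B. H0: μ_1 = μ_2; H1: μ_1 < μ_2 (two-sample pooled-variance t-test, left-tailed).
s_p² = [(12−1)·21.33² + (19−1)·20.24²]/(12+19−2) = 426.845
t = (102 − 126.4)/√[426.845·(1/12 + 1/19)] = -3.20
df = n₁ + n₂ − 2 = 29
p-value = P(T ≤ -3.20) ≈ 0.0016
Since p ≈ 0.0016 < α = 0.01, reject H0; the data support H1.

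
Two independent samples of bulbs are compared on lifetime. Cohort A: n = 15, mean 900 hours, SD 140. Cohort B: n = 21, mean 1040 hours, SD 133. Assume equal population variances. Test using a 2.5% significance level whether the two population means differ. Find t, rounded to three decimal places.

-3.047

Let group 1 = cohort A, group 2 = cohort B. H0: μ_1 = μ_2; H1: μ_1 ≠ μ_2 (two-sample pooled-variance t-test, two-sided).
s_p² = [(15−1)·140² + (21−1)·133²]/(15+21−2) = 18475.9
t = (900 − 1040)/√[18475.9·(1/15 + 1/21)] = -3.047
df = n₁ + n₂ − 2 = 34
Two-sided p-value ≈ 0.004
Since p ≈ 0.004 < α = 0.025, reject H0; the evidence is statistically significant.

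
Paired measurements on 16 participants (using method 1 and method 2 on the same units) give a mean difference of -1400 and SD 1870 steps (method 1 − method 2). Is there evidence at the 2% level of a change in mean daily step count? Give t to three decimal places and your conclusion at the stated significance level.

H0: μ_d = 0; H1: μ_d ≠ 0 (paired t-test on the differences, two-sided).
t = d̄/(s_d/√n) = -1400/(1870/√16) = -2.995
df = n − 1 = 15
Two-sided p-value ≈ 0.0091
Since p ≈ 0.0091 < α = 0.02, reject H0; the data support H1.

t = -2.995; reject H0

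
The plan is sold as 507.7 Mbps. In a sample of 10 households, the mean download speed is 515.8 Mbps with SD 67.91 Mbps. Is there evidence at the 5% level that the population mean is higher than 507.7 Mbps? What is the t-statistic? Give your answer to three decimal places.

0.377

H0: μ = 507.7; H1: μ > 507.7 (one-sample t-test, right-tailed).
t = (x̄ − μ₀)/(s/√n) = (515.8 − 507.7)/(67.91/√10) = 0.377
df = n − 1 = 9
p-value = P(T ≥ 0.377) ≈ 0.3574
Since p ≈ 0.3574 > α = 0.05, fail to reject H0; the evidence is not statistically significant.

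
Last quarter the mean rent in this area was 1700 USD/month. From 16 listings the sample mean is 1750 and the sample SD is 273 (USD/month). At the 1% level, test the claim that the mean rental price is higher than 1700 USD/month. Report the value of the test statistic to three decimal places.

0.733

H0: μ = 1700; H1: μ > 1700 (one-sample t-test, right-tailed).
t = (x̄ − μ₀)/(s/√n) = (1750 − 1700)/(273/√16) = 0.733
df = n − 1 = 15
p-value = P(T ≥ 0.733) ≈ 0.2375
Since p ≈ 0.2375 > α = 0.01, fail to reject H0; the data do not provide sufficient evidence against H0.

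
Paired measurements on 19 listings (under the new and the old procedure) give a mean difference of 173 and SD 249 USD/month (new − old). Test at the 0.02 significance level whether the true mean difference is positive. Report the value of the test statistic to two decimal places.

H0: μ_d = 0; H1: μ_d > 0 (paired t-test on the differences, right-tailed).
t = d̄/(s_d/√n) = 173/(249/√19) = 3.03
df = n − 1 = 18
p-value = P(T ≥ 3.03) ≈ 0.004
Since p ≈ 0.004 < α = 0.02, reject H0; the evidence is statistically significant.

3.03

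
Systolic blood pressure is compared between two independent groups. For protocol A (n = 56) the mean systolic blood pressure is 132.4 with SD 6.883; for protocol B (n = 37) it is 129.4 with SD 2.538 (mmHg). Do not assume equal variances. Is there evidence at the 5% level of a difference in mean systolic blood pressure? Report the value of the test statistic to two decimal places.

Let group 1 = protocol A, group 2 = protocol B. H0: μ_1 = μ_2; H1: μ_1 ≠ μ_2 (Welch's two-sample t-test, two-sided).
t = (x̄_1 − x̄_2)/√(s_1²/n_1 + s_2²/n_2) = (132.4 − 129.4)/√(6.883²/56 + 2.538²/37) = 2.97
Welch–Satterthwaite df ≈ 75.11
Two-sided p-value ≈ 0.0040
Since p ≈ 0.0040 < α = 0.05, reject H0; the data support H1.

2.97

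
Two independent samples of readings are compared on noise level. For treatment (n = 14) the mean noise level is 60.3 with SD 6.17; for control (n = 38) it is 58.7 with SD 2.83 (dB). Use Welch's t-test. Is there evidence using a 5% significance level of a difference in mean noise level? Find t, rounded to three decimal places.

0.935

Let group 1 = treatment, group 2 = control. H0: μ_1 = μ_2; H1: μ_1 ≠ μ_2 (Welch's two-sample t-test, two-sided).
t = (x̄_1 − x̄_2)/√(s_1²/n_1 + s_2²/n_2) = (60.3 − 58.7)/√(6.17²/14 + 2.83²/38) = 0.935
Welch–Satterthwaite df ≈ 15.06
Two-sided p-value ≈ 0.365
Since p ≈ 0.365 > α = 0.05, fail to reject H0; the evidence is not statistically significant.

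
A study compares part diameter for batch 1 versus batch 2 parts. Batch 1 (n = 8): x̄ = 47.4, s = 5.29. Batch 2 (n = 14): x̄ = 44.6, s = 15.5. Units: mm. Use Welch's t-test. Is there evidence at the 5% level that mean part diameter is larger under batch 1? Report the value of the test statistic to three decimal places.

Let group 1 = batch 1, group 2 = batch 2. H0: μ_1 = μ_2; H1: μ_1 > μ_2 (Welch's two-sample t-test, right-tailed).
t = (x̄_1 − x̄_2)/√(s_1²/n_1 + s_2²/n_2) = (47.4 − 44.6)/√(5.29²/8 + 15.5²/14) = 0.616
Welch–Satterthwaite df ≈ 17.49
p-value = P(T ≥ 0.616) ≈ 0.2729
Since p ≈ 0.2729 > α = 0.05, fail to reject H0; the data do not provide sufficient evidence against H0.

0.616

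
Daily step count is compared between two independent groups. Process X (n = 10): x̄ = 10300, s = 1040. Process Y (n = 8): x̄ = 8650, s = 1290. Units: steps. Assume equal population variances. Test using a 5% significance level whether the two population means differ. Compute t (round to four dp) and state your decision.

t = 3.0090; reject H0

Let group 1 = process X, group 2 = process Y. H0: μ_1 = μ_2; H1: μ_1 ≠ μ_2 (two-sample pooled-variance t-test, two-sided).
s_p² = [(10−1)·1040² + (8−1)·1290²]/(10+8−2) = 1336440
t = (10300 − 8650)/√[1336440·(1/10 + 1/8)] = 3.0090
df = n₁ + n₂ − 2 = 16
Two-sided p-value ≈ 0.008
Since p ≈ 0.008 < α = 0.05, reject H0; the data support H1.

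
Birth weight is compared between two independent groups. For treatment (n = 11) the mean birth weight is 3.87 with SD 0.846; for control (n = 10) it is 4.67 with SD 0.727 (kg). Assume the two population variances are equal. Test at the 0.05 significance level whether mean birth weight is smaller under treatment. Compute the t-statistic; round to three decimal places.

Let group 1 = treatment, group 2 = control. H0: μ_1 = μ_2; H1: μ_1 < μ_2 (two-sample pooled-variance t-test, left-tailed).
s_p² = [(11−1)·0.846² + (10−1)·0.727²]/(11+10−2) = 0.627048
t = (3.87 − 4.67)/√[0.627048·(1/11 + 1/10)] = -2.312
df = n₁ + n₂ − 2 = 19
p-value = P(T ≤ -2.312) ≈ 0.016
Since p ≈ 0.016 < α = 0.05, reject H0; the data support H1.

-2.312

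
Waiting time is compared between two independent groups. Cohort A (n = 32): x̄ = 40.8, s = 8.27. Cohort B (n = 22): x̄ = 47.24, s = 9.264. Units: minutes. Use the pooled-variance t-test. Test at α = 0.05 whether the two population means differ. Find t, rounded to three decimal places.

Let group 1 = cohort A, group 2 = cohort B. H0: μ_1 = μ_2; H1: μ_1 ≠ μ_2 (two-sample pooled-variance t-test, two-sided).
s_p² = [(32−1)·8.27² + (22−1)·9.264²]/(32+22−2) = 75.4315
t = (40.8 − 47.24)/√[75.4315·(1/32 + 1/22)] = -2.677
df = n₁ + n₂ − 2 = 52
Two-sided p-value ≈ 0.0099
Since p ≈ 0.0099 < α = 0.05, reject H0; the data support H1.

-2.677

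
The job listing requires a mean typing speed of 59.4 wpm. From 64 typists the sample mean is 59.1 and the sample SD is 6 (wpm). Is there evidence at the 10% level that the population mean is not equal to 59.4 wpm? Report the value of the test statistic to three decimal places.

-0.400

H0: μ = 59.4; H1: μ ≠ 59.4 (one-sample t-test, two-sided).
t = (x̄ − μ₀)/(s/√n) = (59.1 − 59.4)/(6/√64) = -0.400
df = n − 1 = 63
Two-sided p-value ≈ 0.6905
Since p ≈ 0.6905 > α = 0.1, fail to reject H0; the evidence is not statistically significant.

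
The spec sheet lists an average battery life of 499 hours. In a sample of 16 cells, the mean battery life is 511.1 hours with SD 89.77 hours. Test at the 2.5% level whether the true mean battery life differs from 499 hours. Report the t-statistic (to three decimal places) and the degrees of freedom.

H0: μ = 499; H1: μ ≠ 499 (one-sample t-test, two-sided).
t = (x̄ − μ₀)/(s/√n) = (511.1 − 499)/(89.77/√16) = 0.539
df = n − 1 = 15
Two-sided p-value ≈ 0.598
Since p ≈ 0.598 > α = 0.025, fail to reject H0; the evidence is not statistically significant.

t = 0.539, df = 15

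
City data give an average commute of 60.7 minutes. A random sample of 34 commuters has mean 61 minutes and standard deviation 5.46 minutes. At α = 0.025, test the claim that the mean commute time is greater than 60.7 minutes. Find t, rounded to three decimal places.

0.320

H0: μ = 60.7; H1: μ > 60.7 (one-sample t-test, right-tailed).
t = (x̄ − μ₀)/(s/√n) = (61 − 60.7)/(5.46/√34) = 0.320
df = n − 1 = 33
p-value = P(T ≥ 0.320) ≈ 0.375
Since p ≈ 0.375 > α = 0.025, fail to reject H0; the data do not provide sufficient evidence against H0.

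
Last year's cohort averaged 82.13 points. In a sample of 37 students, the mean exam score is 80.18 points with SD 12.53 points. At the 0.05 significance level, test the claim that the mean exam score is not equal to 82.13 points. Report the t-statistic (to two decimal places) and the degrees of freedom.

t = -0.95, df = 36

H0: μ = 82.13; H1: μ ≠ 82.13 (one-sample t-test, two-sided).
t = (x̄ − μ₀)/(s/√n) = (80.18 − 82.13)/(12.53/√37) = -0.95
df = n − 1 = 36
Two-sided p-value ≈ 0.350
Since p ≈ 0.350 > α = 0.05, fail to reject H0; the data do not provide sufficient evidence against H0.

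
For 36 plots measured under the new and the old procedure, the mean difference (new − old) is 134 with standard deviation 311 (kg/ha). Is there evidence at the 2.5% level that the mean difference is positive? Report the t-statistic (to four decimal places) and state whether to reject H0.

t = 2.5852; reject H0

H0: μ_d = 0; H1: μ_d > 0 (paired t-test on the differences, right-tailed).
t = d̄/(s_d/√n) = 134/(311/√36) = 2.5852
df = n − 1 = 35
p-value = P(T ≥ 2.5852) ≈ 0.007
Since p ≈ 0.007 < α = 0.025, reject H0; the evidence is statistically significant.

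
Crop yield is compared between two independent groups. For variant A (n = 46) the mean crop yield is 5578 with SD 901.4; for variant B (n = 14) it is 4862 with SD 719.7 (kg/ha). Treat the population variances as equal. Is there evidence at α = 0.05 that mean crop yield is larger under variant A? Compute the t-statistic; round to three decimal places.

2.715

Let group 1 = variant A, group 2 = variant B. H0: μ_1 = μ_2; H1: μ_1 > μ_2 (two-sample pooled-variance t-test, right-tailed).
s_p² = [(46−1)·901.4² + (14−1)·719.7²]/(46+14−2) = 746501
t = (5578 − 4862)/√[746501·(1/46 + 1/14)] = 2.715
df = n₁ + n₂ − 2 = 58
p-value = P(T ≥ 2.715) ≈ 0.0044
Since p ≈ 0.0044 < α = 0.05, reject H0; the data support H1.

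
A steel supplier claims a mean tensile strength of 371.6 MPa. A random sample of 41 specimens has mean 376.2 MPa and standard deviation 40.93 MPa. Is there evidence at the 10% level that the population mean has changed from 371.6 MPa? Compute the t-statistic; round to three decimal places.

H0: μ = 371.6; H1: μ ≠ 371.6 (one-sample t-test, two-sided).
t = (x̄ − μ₀)/(s/√n) = (376.2 − 371.6)/(40.93/√41) = 0.720
df = n − 1 = 40
Two-sided p-value ≈ 0.476
Since p ≈ 0.476 > α = 0.1, fail to reject H0; the evidence is not statistically significant.

0.720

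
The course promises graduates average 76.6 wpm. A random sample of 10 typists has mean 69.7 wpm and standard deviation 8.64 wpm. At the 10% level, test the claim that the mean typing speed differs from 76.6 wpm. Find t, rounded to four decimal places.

-2.5254

H0: μ = 76.6; H1: μ ≠ 76.6 (one-sample t-test, two-sided).
t = (x̄ − μ₀)/(s/√n) = (69.7 − 76.6)/(8.64/√10) = -2.5254
df = n − 1 = 9
Two-sided p-value ≈ 0.032
Since p ≈ 0.032 < α = 0.1, reject H0; the data support H1.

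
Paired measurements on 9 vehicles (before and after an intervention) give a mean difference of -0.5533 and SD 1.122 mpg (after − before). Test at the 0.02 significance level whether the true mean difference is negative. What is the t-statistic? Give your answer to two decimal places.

-1.48

H0: μ_d = 0; H1: μ_d < 0 (paired t-test on the differences, left-tailed).
t = d̄/(s_d/√n) = -0.5533/(1.122/√9) = -1.48
df = n − 1 = 8
p-value = P(T ≤ -1.48) ≈ 0.0886
Since p ≈ 0.0886 > α = 0.02, fail to reject H0; the data do not provide sufficient evidence against H0.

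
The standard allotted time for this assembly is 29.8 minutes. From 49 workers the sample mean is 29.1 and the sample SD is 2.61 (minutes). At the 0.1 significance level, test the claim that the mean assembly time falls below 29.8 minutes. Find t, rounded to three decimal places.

-1.877

H0: μ = 29.8; H1: μ < 29.8 (one-sample t-test, left-tailed).
t = (x̄ − μ₀)/(s/√n) = (29.1 − 29.8)/(2.61/√49) = -1.877
df = n − 1 = 48
p-value = P(T ≤ -1.877) ≈ 0.0333
Since p ≈ 0.0333 < α = 0.1, reject H0; the data support H1.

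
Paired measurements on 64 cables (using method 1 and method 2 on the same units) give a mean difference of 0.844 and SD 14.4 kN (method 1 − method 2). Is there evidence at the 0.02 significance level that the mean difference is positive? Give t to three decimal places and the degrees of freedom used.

H0: μ_d = 0; H1: μ_d > 0 (paired t-test on the differences, right-tailed).
t = d̄/(s_d/√n) = 0.844/(14.4/√64) = 0.469
df = n − 1 = 63
p-value = P(T ≥ 0.469) ≈ 0.3204
Since p ≈ 0.3204 > α = 0.02, fail to reject H0; the data do not provide sufficient evidence against H0.

t = 0.469, df = 63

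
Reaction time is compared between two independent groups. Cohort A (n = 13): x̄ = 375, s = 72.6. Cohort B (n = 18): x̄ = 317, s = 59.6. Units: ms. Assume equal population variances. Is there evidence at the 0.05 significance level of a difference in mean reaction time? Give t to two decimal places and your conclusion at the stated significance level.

Let group 1 = cohort A, group 2 = cohort B. H0: μ_1 = μ_2; H1: μ_1 ≠ μ_2 (two-sample pooled-variance t-test, two-sided).
s_p² = [(13−1)·72.6² + (18−1)·59.6²]/(13+18−2) = 4263.3
t = (375 − 317)/√[4263.3·(1/13 + 1/18)] = 2.44
df = n₁ + n₂ − 2 = 29
Two-sided p-value ≈ 0.021
Since p ≈ 0.021 < α = 0.05, reject H0; the data support H1.

t = 2.44; reject H0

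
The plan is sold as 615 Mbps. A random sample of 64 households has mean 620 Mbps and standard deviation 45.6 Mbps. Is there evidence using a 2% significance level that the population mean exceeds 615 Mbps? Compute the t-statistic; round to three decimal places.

H0: μ = 615; H1: μ > 615 (one-sample t-test, right-tailed).
t = (x̄ − μ₀)/(s/√n) = (620 − 615)/(45.6/√64) = 0.877
df = n − 1 = 63
p-value = P(T ≥ 0.877) ≈ 0.192
Since p ≈ 0.192 > α = 0.02, fail to reject H0; the data do not provide sufficient evidence against H0.

0.877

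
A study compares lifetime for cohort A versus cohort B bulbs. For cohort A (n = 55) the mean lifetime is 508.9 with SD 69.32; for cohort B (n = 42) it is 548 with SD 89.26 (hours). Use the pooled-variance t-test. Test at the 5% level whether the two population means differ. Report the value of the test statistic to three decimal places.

-2.429

Let group 1 = cohort A, group 2 = cohort B. H0: μ_1 = μ_2; H1: μ_1 ≠ μ_2 (two-sample pooled-variance t-test, two-sided).
s_p² = [(55−1)·69.32² + (42−1)·89.26²]/(55+42−2) = 6169.95
t = (508.9 − 548)/√[6169.95·(1/55 + 1/42)] = -2.429
df = n₁ + n₂ − 2 = 95
Two-sided p-value ≈ 0.0170
Since p ≈ 0.0170 < α = 0.05, reject H0; the evidence is statistically significant.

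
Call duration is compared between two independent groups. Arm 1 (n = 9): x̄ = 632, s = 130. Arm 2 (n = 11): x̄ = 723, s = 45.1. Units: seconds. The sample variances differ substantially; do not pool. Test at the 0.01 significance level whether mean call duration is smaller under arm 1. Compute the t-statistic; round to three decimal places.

-2.004

Let group 1 = arm 1, group 2 = arm 2. H0: μ_1 = μ_2; H1: μ_1 < μ_2 (Welch's two-sample t-test, left-tailed).
t = (x̄_1 − x̄_2)/√(s_1²/n_1 + s_2²/n_2) = (632 − 723)/√(130²/9 + 45.1²/11) = -2.004
Welch–Satterthwaite df ≈ 9.58
p-value = P(T ≤ -2.004) ≈ 0.0371
Since p ≈ 0.0371 > α = 0.01, fail to reject H0; the data do not provide sufficient evidence against H0.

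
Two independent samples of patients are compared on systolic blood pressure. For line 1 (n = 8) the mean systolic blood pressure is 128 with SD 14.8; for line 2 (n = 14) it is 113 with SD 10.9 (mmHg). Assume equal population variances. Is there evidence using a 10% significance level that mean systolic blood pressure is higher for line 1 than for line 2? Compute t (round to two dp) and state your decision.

t = 2.73; reject H0

Let group 1 = line 1, group 2 = line 2. H0: μ_1 = μ_2; H1: μ_1 > μ_2 (two-sample pooled-variance t-test, right-tailed).
s_p² = [(8−1)·14.8² + (14−1)·10.9²]/(8+14−2) = 153.891
t = (128 − 113)/√[153.891·(1/8 + 1/14)] = 2.73
df = n₁ + n₂ − 2 = 20
p-value = P(T ≥ 2.73) ≈ 0.0065
Since p ≈ 0.0065 < α = 0.1, reject H0; the evidence is statistically significant.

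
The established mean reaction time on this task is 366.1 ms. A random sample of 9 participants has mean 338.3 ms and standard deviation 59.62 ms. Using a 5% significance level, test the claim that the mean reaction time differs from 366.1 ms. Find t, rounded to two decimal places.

H0: μ = 366.1; H1: μ ≠ 366.1 (one-sample t-test, two-sided).
t = (x̄ − μ₀)/(s/√n) = (338.3 − 366.1)/(59.62/√9) = -1.40
df = n − 1 = 8
Two-sided p-value ≈ 0.199
Since p ≈ 0.199 > α = 0.05, fail to reject H0; the evidence is not statistically significant.

-1.40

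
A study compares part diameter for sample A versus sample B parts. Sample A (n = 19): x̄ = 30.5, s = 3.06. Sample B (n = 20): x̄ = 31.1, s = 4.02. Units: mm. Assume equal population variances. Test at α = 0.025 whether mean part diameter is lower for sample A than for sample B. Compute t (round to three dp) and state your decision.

t = -0.522; fail to reject H0

Let group 1 = sample A, group 2 = sample B. H0: μ_1 = μ_2; H1: μ_1 < μ_2 (two-sample pooled-variance t-test, left-tailed).
s_p² = [(19−1)·3.06² + (20−1)·4.02²]/(19+20−2) = 12.8538
t = (30.5 − 31.1)/√[12.8538·(1/19 + 1/20)] = -0.522
df = n₁ + n₂ − 2 = 37
p-value = P(T ≤ -0.522) ≈ 0.302
Since p ≈ 0.302 > α = 0.025, fail to reject H0; the data do not provide sufficient evidence against H0.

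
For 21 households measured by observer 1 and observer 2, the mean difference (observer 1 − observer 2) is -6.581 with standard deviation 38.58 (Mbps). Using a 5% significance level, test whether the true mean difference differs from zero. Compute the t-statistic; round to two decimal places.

H0: μ_d = 0; H1: μ_d ≠ 0 (paired t-test on the differences, two-sided).
t = d̄/(s_d/√n) = -6.581/(38.58/√21) = -0.78
df = n − 1 = 20
Two-sided p-value ≈ 0.444
Since p ≈ 0.444 > α = 0.05, fail to reject H0; the evidence is not statistically significant.

-0.78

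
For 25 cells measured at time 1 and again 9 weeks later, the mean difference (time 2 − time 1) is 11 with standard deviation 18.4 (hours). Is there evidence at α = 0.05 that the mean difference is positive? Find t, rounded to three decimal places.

H0: μ_d = 0; H1: μ_d > 0 (paired t-test on the differences, right-tailed).
t = d̄/(s_d/√n) = 11/(18.4/√25) = 2.989
df = n − 1 = 24
p-value = P(T ≥ 2.989) ≈ 0.003
Since p ≈ 0.003 < α = 0.05, reject H0; the data support H1.

2.989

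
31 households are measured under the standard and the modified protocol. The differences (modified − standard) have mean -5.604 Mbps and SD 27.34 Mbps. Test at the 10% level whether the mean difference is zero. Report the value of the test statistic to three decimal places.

H0: μ_d = 0; H1: μ_d ≠ 0 (paired t-test on the differences, two-sided).
t = d̄/(s_d/√n) = -5.604/(27.34/√31) = -1.141
df = n − 1 = 30
Two-sided p-value ≈ 0.263
Since p ≈ 0.263 > α = 0.1, fail to reject H0; the data do not provide sufficient evidence against H0.

-1.141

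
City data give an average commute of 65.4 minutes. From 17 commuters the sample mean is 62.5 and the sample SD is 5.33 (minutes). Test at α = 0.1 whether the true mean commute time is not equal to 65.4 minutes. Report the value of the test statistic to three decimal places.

H0: μ = 65.4; H1: μ ≠ 65.4 (one-sample t-test, two-sided).
t = (x̄ − μ₀)/(s/√n) = (62.5 − 65.4)/(5.33/√17) = -2.243
df = n − 1 = 16
Two-sided p-value ≈ 0.0394
Since p ≈ 0.0394 < α = 0.1, reject H0; the evidence is statistically significant.

-2.243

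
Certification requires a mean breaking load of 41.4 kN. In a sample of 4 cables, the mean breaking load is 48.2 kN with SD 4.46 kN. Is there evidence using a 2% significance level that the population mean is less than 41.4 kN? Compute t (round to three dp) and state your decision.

H0: μ = 41.4; H1: μ < 41.4 (one-sample t-test, left-tailed).
t = (x̄ − μ₀)/(s/√n) = (48.2 − 41.4)/(4.46/√4) = 3.049
df = n − 1 = 3
p-value = P(T ≤ 3.049) ≈ 0.972
Since p ≈ 0.972 > α = 0.02, fail to reject H0; the data do not provide sufficient evidence against H0.

t = 3.049; fail to reject H0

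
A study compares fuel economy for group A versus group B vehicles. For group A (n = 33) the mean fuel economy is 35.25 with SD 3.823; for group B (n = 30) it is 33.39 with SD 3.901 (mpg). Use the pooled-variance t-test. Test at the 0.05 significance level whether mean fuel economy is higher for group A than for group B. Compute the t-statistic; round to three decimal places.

1.910

Let group 1 = group A, group 2 = group B. H0: μ_1 = μ_2; H1: μ_1 > μ_2 (two-sample pooled-variance t-test, right-tailed).
s_p² = [(33−1)·3.823² + (30−1)·3.901²]/(33+30−2) = 14.9018
t = (35.25 − 33.39)/√[14.9018·(1/33 + 1/30)] = 1.910
df = n₁ + n₂ − 2 = 61
p-value = P(T ≥ 1.910) ≈ 0.030
Since p ≈ 0.030 < α = 0.05, reject H0; the data support H1.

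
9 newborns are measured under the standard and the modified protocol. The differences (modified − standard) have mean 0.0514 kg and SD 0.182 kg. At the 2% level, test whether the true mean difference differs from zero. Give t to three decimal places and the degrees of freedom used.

t = 0.847, df = 8

H0: μ_d = 0; H1: μ_d ≠ 0 (paired t-test on the differences, two-sided).
t = d̄/(s_d/√n) = 0.0514/(0.182/√9) = 0.847
df = n − 1 = 8
Two-sided p-value ≈ 0.4215
Since p ≈ 0.4215 > α = 0.02, fail to reject H0; the data do not provide sufficient evidence against H0.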